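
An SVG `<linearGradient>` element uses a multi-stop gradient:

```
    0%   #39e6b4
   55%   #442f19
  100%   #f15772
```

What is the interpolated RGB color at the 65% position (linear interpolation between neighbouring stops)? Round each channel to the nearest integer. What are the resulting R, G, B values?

(106, 56, 45)

65% lies between the 55% and 100% stops, so the local fraction is t = (65 − 55)/(100 − 55) = 10/45 ≈ 0.2222.
#442f19 → (68, 47, 25); #f15772 → (241, 87, 114).
R = 68 + 0.2222 × (241 − 68) = 106.441 → 106
G = 47 + 0.2222 × (87 − 47) = 55.888 → 56
B = 25 + 0.2222 × (114 − 25) = 44.776 → 45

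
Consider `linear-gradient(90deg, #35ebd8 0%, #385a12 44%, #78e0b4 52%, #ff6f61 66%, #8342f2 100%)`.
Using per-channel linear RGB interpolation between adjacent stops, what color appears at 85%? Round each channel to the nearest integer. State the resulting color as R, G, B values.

(186, 86, 178)

85% lies between the 66% and 100% stops, so the local fraction is t = (85 − 66)/(100 − 66) = 19/34 ≈ 0.5588.
#ff6f61 → (255, 111, 97); #8342f2 → (131, 66, 242).
R = 255 + 0.5588 × (131 − 255) = 185.709 → 186
G = 111 + 0.5588 × (66 − 111) = 85.854 → 86
B = 97 + 0.5588 × (242 − 97) = 178.026 → 178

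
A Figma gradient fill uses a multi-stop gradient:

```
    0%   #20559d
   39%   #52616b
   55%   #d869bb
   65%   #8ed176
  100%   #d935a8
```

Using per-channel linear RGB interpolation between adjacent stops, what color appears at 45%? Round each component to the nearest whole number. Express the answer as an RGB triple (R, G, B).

(132, 100, 137)

45% lies between the 39% and 55% stops, so the local fraction is t = (45 − 39)/(55 − 39) = 6/16 ≈ 0.375.
#52616b → (82, 97, 107); #d869bb → (216, 105, 187).
R = 82 + 0.375 × (216 − 82) = 132.25 → 132
G = 97 + 0.375 × (105 − 97) = 100 → 100
B = 107 + 0.375 × (187 − 107) = 137 → 137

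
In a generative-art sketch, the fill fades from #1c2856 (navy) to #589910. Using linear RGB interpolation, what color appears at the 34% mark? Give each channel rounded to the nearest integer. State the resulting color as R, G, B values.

#1c2856 → (28, 40, 86); #589910 → (88, 153, 16).
34% corresponds to t = 0.34.
R = 28 + 0.34 × (88 − 28) = 28 + 0.34 × 60 = 48.4 → 48
G = 40 + 0.34 × (153 − 40) = 40 + 0.34 × 113 = 78.42 → 78
B = 86 + 0.34 × (16 − 86) = 86 + 0.34 × -70 = 62.2 → 62
So the blended color is (48, 78, 62), about #304e3e.

(48, 78, 62)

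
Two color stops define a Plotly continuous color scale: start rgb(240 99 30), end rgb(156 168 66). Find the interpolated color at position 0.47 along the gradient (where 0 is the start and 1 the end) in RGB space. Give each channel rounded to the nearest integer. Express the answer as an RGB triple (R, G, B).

R = 240 + 0.47 × (156 − 240) = 240 + 0.47 × -84 = 200.52 → 201
G = 99 + 0.47 × (168 − 99) = 99 + 0.47 × 69 = 131.43 → 131
B = 30 + 0.47 × (66 − 30) = 30 + 0.47 × 36 = 46.92 → 47

(201, 131, 47)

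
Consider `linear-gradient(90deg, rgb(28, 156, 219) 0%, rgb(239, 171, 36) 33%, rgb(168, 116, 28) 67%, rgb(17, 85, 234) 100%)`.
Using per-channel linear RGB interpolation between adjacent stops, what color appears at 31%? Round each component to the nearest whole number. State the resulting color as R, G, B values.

31% lies between the 0% and 33% stops, so the local fraction is t = (31 − 0)/(33 − 0) = 31/33 ≈ 0.9394.
R = 28 + 0.9394 × (239 − 28) = 226.213 → 226
G = 156 + 0.9394 × (171 − 156) = 170.091 → 170
B = 219 + 0.9394 × (36 − 219) = 47.09 → 47

(226, 170, 47)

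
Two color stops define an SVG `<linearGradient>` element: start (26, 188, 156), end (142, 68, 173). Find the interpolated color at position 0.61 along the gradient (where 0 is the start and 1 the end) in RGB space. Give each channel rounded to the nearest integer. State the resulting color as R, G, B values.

R = 26 + 0.61 × (142 − 26) = 26 + 0.61 × 116 = 96.76 → 97
G = 188 + 0.61 × (68 − 188) = 188 + 0.61 × -120 = 114.8 → 115
B = 156 + 0.61 × (173 − 156) = 156 + 0.61 × 17 = 166.37 → 166

(97, 115, 166)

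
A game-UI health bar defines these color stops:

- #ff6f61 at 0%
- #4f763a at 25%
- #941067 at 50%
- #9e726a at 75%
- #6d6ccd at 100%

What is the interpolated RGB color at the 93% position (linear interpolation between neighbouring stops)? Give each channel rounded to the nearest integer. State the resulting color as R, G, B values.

93% lies between the 75% and 100% stops, so the local fraction is t = (93 − 75)/(100 − 75) = 18/25 ≈ 0.72.
#9e726a → (158, 114, 106); #6d6ccd → (109, 108, 205).
R = 158 + 0.72 × (109 − 158) = 122.72 → 123
G = 114 + 0.72 × (108 − 114) = 109.68 → 110
B = 106 + 0.72 × (205 − 106) = 177.28 → 177

(123, 110, 177)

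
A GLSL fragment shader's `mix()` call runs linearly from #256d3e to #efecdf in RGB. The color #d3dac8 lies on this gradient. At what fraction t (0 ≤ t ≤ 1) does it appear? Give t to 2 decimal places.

Invert the lerp on the R channel (largest span, 202): t = (211 − 37) / (239 − 37) = 174/202 = 0.86139.
Check on G: (218 − 109)/(236 − 109) = 0.8583 ✓

0.86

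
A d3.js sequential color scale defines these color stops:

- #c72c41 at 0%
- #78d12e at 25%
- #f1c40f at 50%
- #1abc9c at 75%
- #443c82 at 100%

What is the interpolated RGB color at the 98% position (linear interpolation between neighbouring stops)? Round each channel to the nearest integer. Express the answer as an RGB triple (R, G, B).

(65, 70, 132)

98% lies between the 75% and 100% stops, so the local fraction is t = (98 − 75)/(100 − 75) = 23/25 ≈ 0.92.
#1abc9c → (26, 188, 156); #443c82 → (68, 60, 130).
R = 26 + 0.92 × (68 − 26) = 64.64 → 65
G = 188 + 0.92 × (60 − 188) = 70.24 → 70
B = 156 + 0.92 × (130 − 156) = 132.08 → 132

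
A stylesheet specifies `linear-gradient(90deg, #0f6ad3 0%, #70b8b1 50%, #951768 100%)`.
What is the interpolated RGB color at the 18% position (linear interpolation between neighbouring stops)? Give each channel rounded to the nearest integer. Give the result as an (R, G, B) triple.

(50, 134, 199)

18% lies between the 0% and 50% stops, so the local fraction is t = (18 − 0)/(50 − 0) = 18/50 ≈ 0.36.
#0f6ad3 → (15, 106, 211); #70b8b1 → (112, 184, 177).
R = 15 + 0.36 × (112 − 15) = 49.92 → 50
G = 106 + 0.36 × (184 − 106) = 134.08 → 134
B = 211 + 0.36 × (177 − 211) = 198.76 → 199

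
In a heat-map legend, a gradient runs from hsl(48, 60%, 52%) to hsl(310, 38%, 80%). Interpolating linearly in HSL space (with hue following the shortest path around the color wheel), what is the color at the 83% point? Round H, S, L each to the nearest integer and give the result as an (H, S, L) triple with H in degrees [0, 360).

Hue: 310 − 48 = 262°, but |262| > 180 so the shorter arc goes the other way: Δh = 262 − 360 = -98°.
H = 48 + 0.83 × (-98) = -33.34 → -33 → -33 mod 360 = 327°
S = 60 + 0.83 × (38 − 60) = 41.74 → 42%
L = 52 + 0.83 × (80 − 52) = 75.24 → 75%

(327, 42, 75)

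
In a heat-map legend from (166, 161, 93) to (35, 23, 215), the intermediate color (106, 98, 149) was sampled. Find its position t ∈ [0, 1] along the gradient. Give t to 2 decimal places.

0.46

Invert the lerp on the G channel (largest span, 138): t = (98 − 161) / (23 − 161) = -63/-138 = 0.45652.
Check on R: (106 − 166)/(35 − 166) = 0.458 ✓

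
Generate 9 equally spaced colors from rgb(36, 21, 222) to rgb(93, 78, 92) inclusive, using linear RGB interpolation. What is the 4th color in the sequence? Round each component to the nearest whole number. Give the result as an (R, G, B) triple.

With 9 swatches and endpoints inclusive, swatch 4 sits at t = (4 − 1)/(9 − 1) = 3/8 ≈ 0.375.
R = 36 + 0.375 × (93 − 36) = 57.375 → 57
G = 21 + 0.375 × (78 − 21) = 42.375 → 42
B = 222 + 0.375 × (92 − 222) = 173.25 → 173

(57, 42, 173)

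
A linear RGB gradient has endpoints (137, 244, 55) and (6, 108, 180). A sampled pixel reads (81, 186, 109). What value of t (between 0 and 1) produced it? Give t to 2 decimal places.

0.43

Invert the lerp on the G channel (largest span, 136): t = (186 − 244) / (108 − 244) = -58/-136 = 0.42647.
Check on R: (81 − 137)/(6 − 137) = 0.4275 ✓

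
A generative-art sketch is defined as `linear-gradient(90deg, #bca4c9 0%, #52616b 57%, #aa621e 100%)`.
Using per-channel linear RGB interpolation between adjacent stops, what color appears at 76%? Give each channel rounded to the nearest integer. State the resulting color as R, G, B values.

76% lies between the 57% and 100% stops, so the local fraction is t = (76 − 57)/(100 − 57) = 19/43 ≈ 0.4419.
#52616b → (82, 97, 107); #aa621e → (170, 98, 30).
R = 82 + 0.4419 × (170 − 82) = 120.887 → 121
G = 97 + 0.4419 × (98 − 97) = 97.442 → 97
B = 107 + 0.4419 × (30 − 107) = 72.974 → 73

(121, 97, 73)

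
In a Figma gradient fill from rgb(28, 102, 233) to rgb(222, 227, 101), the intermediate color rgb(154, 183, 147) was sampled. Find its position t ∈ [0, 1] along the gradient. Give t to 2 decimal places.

0.65

Invert the lerp on the R channel (largest span, 194): t = (154 − 28) / (222 − 28) = 126/194 = 0.64948.
Check on G: (183 − 102)/(227 − 102) = 0.648 ✓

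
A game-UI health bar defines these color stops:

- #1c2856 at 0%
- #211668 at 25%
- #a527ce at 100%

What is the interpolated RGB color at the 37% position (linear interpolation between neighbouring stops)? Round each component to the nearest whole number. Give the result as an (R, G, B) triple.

37% lies between the 25% and 100% stops, so the local fraction is t = (37 − 25)/(100 − 25) = 12/75 ≈ 0.16.
#211668 → (33, 22, 104); #a527ce → (165, 39, 206).
R = 33 + 0.16 × (165 − 33) = 54.12 → 54
G = 22 + 0.16 × (39 − 22) = 24.72 → 25
B = 104 + 0.16 × (206 − 104) = 120.32 → 120

(54, 25, 120)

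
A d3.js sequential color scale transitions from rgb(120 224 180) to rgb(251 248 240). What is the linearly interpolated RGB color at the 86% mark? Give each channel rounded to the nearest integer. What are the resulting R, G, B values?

86% corresponds to t = 0.86.
R = 120 + 0.86 × (251 − 120) = 120 + 0.86 × 131 = 232.66 → 233
G = 224 + 0.86 × (248 − 224) = 224 + 0.86 × 24 = 244.64 → 245
B = 180 + 0.86 × (240 − 180) = 180 + 0.86 × 60 = 231.6 → 232
So the blended color is (233, 245, 232), about #e9f5e8.

(233, 245, 232)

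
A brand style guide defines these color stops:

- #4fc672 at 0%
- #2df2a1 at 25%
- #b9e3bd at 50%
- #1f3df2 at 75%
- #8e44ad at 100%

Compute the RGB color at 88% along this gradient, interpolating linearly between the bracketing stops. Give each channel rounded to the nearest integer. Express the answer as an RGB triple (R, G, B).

(89, 65, 206)

88% lies between the 75% and 100% stops, so the local fraction is t = (88 − 75)/(100 − 75) = 13/25 ≈ 0.52.
#1f3df2 → (31, 61, 242); #8e44ad → (142, 68, 173).
R = 31 + 0.52 × (142 − 31) = 88.72 → 89
G = 61 + 0.52 × (68 − 61) = 64.64 → 65
B = 242 + 0.52 × (173 − 242) = 206.12 → 206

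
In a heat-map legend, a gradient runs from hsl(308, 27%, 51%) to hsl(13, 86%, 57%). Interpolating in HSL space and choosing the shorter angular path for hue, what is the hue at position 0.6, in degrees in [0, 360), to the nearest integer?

Hue: 13 − 308 = -295°, but |-295| > 180 so the shorter arc goes the other way: Δh = -295 + 360 = 65°.
H = 308 + 0.6 × (65) = 347 → 347°

347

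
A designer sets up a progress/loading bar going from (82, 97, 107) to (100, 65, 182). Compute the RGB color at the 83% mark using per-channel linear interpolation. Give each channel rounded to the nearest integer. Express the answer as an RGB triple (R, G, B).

(97, 70, 169)

83% corresponds to t = 0.83.
R = 82 + 0.83 × (100 − 82) = 82 + 0.83 × 18 = 96.94 → 97
G = 97 + 0.83 × (65 − 97) = 97 + 0.83 × -32 = 70.44 → 70
B = 107 + 0.83 × (182 − 107) = 107 + 0.83 × 75 = 169.25 → 169
So the blended color is (97, 70, 169), about #6146a9.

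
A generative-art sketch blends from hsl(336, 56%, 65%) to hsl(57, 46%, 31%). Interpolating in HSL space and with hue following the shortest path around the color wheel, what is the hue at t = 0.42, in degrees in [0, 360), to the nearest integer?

10

Hue: 57 − 336 = -279°, but |-279| > 180 so the shorter arc goes the other way: Δh = -279 + 360 = 81°.
H = 336 + 0.42 × (81) = 370.02 → 370 → 370 mod 360 = 10°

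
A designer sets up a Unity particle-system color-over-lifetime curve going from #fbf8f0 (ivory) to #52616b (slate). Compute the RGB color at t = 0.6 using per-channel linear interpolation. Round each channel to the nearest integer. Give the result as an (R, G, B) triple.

(150, 157, 160)

#fbf8f0 → (251, 248, 240); #52616b → (82, 97, 107).
R = 251 + 0.6 × (82 − 251) = 251 + 0.6 × -169 = 149.6 → 150
G = 248 + 0.6 × (97 − 248) = 248 + 0.6 × -151 = 157.4 → 157
B = 240 + 0.6 × (107 − 240) = 240 + 0.6 × -133 = 160.2 → 160
So the blended color is (150, 157, 160), about #969da0.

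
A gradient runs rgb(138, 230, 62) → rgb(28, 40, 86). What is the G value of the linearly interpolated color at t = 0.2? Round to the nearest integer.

G = 230 + 0.2 × (40 − 230) = 192 → 192

192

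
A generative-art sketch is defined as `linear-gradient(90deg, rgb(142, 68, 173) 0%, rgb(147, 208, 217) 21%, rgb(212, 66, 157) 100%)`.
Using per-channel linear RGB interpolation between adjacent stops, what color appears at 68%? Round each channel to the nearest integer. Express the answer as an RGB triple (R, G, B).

68% lies between the 21% and 100% stops, so the local fraction is t = (68 − 21)/(100 − 21) = 47/79 ≈ 0.5949.
R = 147 + 0.5949 × (212 − 147) = 185.668 → 186
G = 208 + 0.5949 × (66 − 208) = 123.524 → 124
B = 217 + 0.5949 × (157 − 217) = 181.306 → 181

(186, 124, 181)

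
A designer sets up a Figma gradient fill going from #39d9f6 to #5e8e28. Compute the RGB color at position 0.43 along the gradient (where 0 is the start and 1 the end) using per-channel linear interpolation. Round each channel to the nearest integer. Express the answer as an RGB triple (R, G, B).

#39d9f6 → (57, 217, 246); #5e8e28 → (94, 142, 40).
R = 57 + 0.43 × (94 − 57) = 57 + 0.43 × 37 = 72.91 → 73
G = 217 + 0.43 × (142 − 217) = 217 + 0.43 × -75 = 184.75 → 185
B = 246 + 0.43 × (40 − 246) = 246 + 0.43 × -206 = 157.42 → 157
So the blended color is (73, 185, 157), about #49b99d.

(73, 185, 157)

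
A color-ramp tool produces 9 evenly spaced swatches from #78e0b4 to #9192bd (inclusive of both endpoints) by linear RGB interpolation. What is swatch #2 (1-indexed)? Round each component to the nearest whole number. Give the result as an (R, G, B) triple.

(123, 214, 181)

With 9 swatches and endpoints inclusive, swatch 2 sits at t = (2 − 1)/(9 − 1) = 1/8 ≈ 0.125.
#78e0b4 → (120, 224, 180); #9192bd → (145, 146, 189).
R = 120 + 0.125 × (145 − 120) = 123.125 → 123
G = 224 + 0.125 × (146 − 224) = 214.25 → 214
B = 180 + 0.125 × (189 − 180) = 181.125 → 181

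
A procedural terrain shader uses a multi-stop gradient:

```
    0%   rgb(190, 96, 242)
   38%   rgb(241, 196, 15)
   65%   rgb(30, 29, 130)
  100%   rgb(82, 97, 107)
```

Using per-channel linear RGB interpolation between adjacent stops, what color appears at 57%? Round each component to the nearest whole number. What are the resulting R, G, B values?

57% lies between the 38% and 65% stops, so the local fraction is t = (57 − 38)/(65 − 38) = 19/27 ≈ 0.7037.
R = 241 + 0.7037 × (30 − 241) = 92.519 → 93
G = 196 + 0.7037 × (29 − 196) = 78.482 → 78
B = 15 + 0.7037 × (130 − 15) = 95.925 → 96

(93, 78, 96)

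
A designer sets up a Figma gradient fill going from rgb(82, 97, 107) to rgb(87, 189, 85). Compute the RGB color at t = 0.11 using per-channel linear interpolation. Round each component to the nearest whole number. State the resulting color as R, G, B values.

R = 82 + 0.11 × (87 − 82) = 82 + 0.11 × 5 = 82.55 → 83
G = 97 + 0.11 × (189 − 97) = 97 + 0.11 × 92 = 107.12 → 107
B = 107 + 0.11 × (85 − 107) = 107 + 0.11 × -22 = 104.58 → 105

(83, 107, 105)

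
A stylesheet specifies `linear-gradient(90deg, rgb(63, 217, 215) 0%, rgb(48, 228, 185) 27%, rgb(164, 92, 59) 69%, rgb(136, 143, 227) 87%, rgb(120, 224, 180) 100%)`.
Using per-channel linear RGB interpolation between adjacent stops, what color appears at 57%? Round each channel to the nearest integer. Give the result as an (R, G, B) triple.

57% lies between the 27% and 69% stops, so the local fraction is t = (57 − 27)/(69 − 27) = 30/42 ≈ 0.7143.
R = 48 + 0.7143 × (164 − 48) = 130.859 → 131
G = 228 + 0.7143 × (92 − 228) = 130.855 → 131
B = 185 + 0.7143 × (59 − 185) = 94.998 → 95

(131, 131, 95)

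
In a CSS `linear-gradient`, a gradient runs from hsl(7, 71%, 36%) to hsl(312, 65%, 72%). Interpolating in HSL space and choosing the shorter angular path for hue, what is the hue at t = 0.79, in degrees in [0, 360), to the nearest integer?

324

Hue: 312 − 7 = 305°, but |305| > 180 so the shorter arc goes the other way: Δh = 305 − 360 = -55°.
H = 7 + 0.79 × (-55) = -36.45 → -36 → -36 mod 360 = 324°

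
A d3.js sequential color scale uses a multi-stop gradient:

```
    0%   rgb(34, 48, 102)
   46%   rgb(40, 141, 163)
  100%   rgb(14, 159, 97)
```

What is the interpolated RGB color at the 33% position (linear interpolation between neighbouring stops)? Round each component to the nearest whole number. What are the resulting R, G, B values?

33% lies between the 0% and 46% stops, so the local fraction is t = (33 − 0)/(46 − 0) = 33/46 ≈ 0.7174.
R = 34 + 0.7174 × (40 − 34) = 38.304 → 38
G = 48 + 0.7174 × (141 − 48) = 114.718 → 115
B = 102 + 0.7174 × (163 − 102) = 145.761 → 146

(38, 115, 146)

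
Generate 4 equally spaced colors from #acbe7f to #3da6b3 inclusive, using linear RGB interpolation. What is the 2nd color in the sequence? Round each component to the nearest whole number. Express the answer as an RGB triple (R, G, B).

(135, 182, 144)

With 4 swatches and endpoints inclusive, swatch 2 sits at t = (2 − 1)/(4 − 1) = 1/3 ≈ 0.3333.
#acbe7f → (172, 190, 127); #3da6b3 → (61, 166, 179).
R = 172 + 0.3333 × (61 − 172) = 135.004 → 135
G = 190 + 0.3333 × (166 − 190) = 182.001 → 182
B = 127 + 0.3333 × (179 − 127) = 144.332 → 144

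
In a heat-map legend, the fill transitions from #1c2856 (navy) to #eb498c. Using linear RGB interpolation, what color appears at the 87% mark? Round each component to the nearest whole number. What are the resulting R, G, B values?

(208, 69, 133)

#1c2856 → (28, 40, 86); #eb498c → (235, 73, 140).
87% corresponds to t = 0.87.
R = 28 + 0.87 × (235 − 28) = 28 + 0.87 × 207 = 208.09 → 208
G = 40 + 0.87 × (73 − 40) = 40 + 0.87 × 33 = 68.71 → 69
B = 86 + 0.87 × (140 − 86) = 86 + 0.87 × 54 = 132.98 → 133
So the blended color is (208, 69, 133), about #d04585.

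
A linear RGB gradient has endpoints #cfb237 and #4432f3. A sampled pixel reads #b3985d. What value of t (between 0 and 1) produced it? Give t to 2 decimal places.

0.20

Invert the lerp on the B channel (largest span, 188): t = (93 − 55) / (243 − 55) = 38/188 = 0.20213.
Check on R: (179 − 207)/(68 − 207) = 0.2014 ✓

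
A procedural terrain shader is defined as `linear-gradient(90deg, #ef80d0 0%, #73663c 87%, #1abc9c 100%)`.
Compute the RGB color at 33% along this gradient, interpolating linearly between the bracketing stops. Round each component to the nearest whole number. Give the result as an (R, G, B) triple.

33% lies between the 0% and 87% stops, so the local fraction is t = (33 − 0)/(87 − 0) = 33/87 ≈ 0.3793.
#ef80d0 → (239, 128, 208); #73663c → (115, 102, 60).
R = 239 + 0.3793 × (115 − 239) = 191.967 → 192
G = 128 + 0.3793 × (102 − 128) = 118.138 → 118
B = 208 + 0.3793 × (60 − 208) = 151.864 → 152

(192, 118, 152)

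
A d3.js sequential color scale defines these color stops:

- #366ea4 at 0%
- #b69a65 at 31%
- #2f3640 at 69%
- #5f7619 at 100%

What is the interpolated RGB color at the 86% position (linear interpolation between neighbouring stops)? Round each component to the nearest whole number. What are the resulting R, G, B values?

(73, 89, 43)

86% lies between the 69% and 100% stops, so the local fraction is t = (86 − 69)/(100 − 69) = 17/31 ≈ 0.5484.
#2f3640 → (47, 54, 64); #5f7619 → (95, 118, 25).
R = 47 + 0.5484 × (95 − 47) = 73.323 → 73
G = 54 + 0.5484 × (118 − 54) = 89.098 → 89
B = 64 + 0.5484 × (25 − 64) = 42.612 → 43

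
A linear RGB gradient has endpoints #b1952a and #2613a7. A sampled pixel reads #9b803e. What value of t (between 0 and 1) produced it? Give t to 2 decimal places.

Invert the lerp on the R channel (largest span, 139): t = (155 − 177) / (38 − 177) = -22/-139 = 0.15827.
Check on G: (128 − 149)/(19 − 149) = 0.1615 ✓

0.16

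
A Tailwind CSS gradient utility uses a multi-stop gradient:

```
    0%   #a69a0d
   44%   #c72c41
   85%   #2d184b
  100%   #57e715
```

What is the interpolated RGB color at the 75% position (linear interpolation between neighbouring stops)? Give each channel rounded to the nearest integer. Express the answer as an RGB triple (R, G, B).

(83, 29, 73)

75% lies between the 44% and 85% stops, so the local fraction is t = (75 − 44)/(85 − 44) = 31/41 ≈ 0.7561.
#c72c41 → (199, 44, 65); #2d184b → (45, 24, 75).
R = 199 + 0.7561 × (45 − 199) = 82.561 → 83
G = 44 + 0.7561 × (24 − 44) = 28.878 → 29
B = 65 + 0.7561 × (75 − 65) = 72.561 → 73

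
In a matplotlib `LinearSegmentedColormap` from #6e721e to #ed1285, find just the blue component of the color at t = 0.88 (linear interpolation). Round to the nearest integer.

B₁ = 30 (from #6e721e), B₂ = 133 (from #ed1285).
B = 30 + 0.88 × (133 − 30) = 120.64 → 121

121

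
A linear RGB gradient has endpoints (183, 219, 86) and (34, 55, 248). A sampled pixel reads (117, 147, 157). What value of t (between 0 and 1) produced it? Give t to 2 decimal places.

Invert the lerp on the G channel (largest span, 164): t = (147 − 219) / (55 − 219) = -72/-164 = 0.43902.
Check on R: (117 − 183)/(34 − 183) = 0.443 ✓

0.44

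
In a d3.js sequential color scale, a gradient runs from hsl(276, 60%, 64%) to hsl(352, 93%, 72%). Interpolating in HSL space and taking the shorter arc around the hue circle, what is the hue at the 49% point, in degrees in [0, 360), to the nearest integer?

313

Hue arc: Δh = 352 − 276 = 76° (|Δh| ≤ 180, already the shorter path).
H = 276 + 0.49 × (76) = 313.24 → 313°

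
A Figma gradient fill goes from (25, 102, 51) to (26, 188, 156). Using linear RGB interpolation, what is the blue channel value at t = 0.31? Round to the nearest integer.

84

B = 51 + 0.31 × (156 − 51) = 83.55 → 84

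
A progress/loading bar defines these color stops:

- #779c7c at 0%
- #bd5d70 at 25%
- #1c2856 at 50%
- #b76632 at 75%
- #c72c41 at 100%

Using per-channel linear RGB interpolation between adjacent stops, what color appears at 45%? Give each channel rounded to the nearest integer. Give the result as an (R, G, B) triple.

45% lies between the 25% and 50% stops, so the local fraction is t = (45 − 25)/(50 − 25) = 20/25 ≈ 0.8.
#bd5d70 → (189, 93, 112); #1c2856 → (28, 40, 86).
R = 189 + 0.8 × (28 − 189) = 60.2 → 60
G = 93 + 0.8 × (40 − 93) = 50.6 → 51
B = 112 + 0.8 × (86 − 112) = 91.2 → 91

(60, 51, 91)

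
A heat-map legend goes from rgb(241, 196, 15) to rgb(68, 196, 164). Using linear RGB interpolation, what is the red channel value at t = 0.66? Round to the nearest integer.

127

R = 241 + 0.66 × (68 − 241) = 126.82 → 127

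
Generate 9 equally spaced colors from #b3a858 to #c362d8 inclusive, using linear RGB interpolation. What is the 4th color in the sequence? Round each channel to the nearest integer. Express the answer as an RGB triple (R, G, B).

(185, 142, 136)

With 9 swatches and endpoints inclusive, swatch 4 sits at t = (4 − 1)/(9 − 1) = 3/8 ≈ 0.375.
#b3a858 → (179, 168, 88); #c362d8 → (195, 98, 216).
R = 179 + 0.375 × (195 − 179) = 185 → 185
G = 168 + 0.375 × (98 − 168) = 141.75 → 142
B = 88 + 0.375 × (216 − 88) = 136 → 136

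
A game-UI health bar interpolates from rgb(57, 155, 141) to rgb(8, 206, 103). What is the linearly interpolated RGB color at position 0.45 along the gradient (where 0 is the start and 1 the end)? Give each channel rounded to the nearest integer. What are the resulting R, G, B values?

(35, 178, 124)

R = 57 + 0.45 × (8 − 57) = 57 + 0.45 × -49 = 34.95 → 35
G = 155 + 0.45 × (206 − 155) = 155 + 0.45 × 51 = 177.95 → 178
B = 141 + 0.45 × (103 − 141) = 141 + 0.45 × -38 = 123.9 → 124
So the blended color is (35, 178, 124), about #23b27c.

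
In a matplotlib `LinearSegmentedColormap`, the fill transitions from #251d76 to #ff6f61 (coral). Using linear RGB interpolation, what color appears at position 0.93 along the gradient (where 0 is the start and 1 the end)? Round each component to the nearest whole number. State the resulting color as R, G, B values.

#251d76 → (37, 29, 118); #ff6f61 → (255, 111, 97).
R = 37 + 0.93 × (255 − 37) = 37 + 0.93 × 218 = 239.74 → 240
G = 29 + 0.93 × (111 − 29) = 29 + 0.93 × 82 = 105.26 → 105
B = 118 + 0.93 × (97 − 118) = 118 + 0.93 × -21 = 98.47 → 98
So the blended color is (240, 105, 98), about #f06962.

(240, 105, 98)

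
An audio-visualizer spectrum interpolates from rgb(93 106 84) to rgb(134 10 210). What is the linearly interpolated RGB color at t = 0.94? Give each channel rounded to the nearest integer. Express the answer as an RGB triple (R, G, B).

(132, 16, 202)

R = 93 + 0.94 × (134 − 93) = 93 + 0.94 × 41 = 131.54 → 132
G = 106 + 0.94 × (10 − 106) = 106 + 0.94 × -96 = 15.76 → 16
B = 84 + 0.94 × (210 − 84) = 84 + 0.94 × 126 = 202.44 → 202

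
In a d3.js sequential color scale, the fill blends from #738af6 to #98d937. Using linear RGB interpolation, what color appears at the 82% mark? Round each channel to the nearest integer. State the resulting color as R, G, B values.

(145, 203, 89)

#738af6 → (115, 138, 246); #98d937 → (152, 217, 55).
82% corresponds to t = 0.82.
R = 115 + 0.82 × (152 − 115) = 115 + 0.82 × 37 = 145.34 → 145
G = 138 + 0.82 × (217 − 138) = 138 + 0.82 × 79 = 202.78 → 203
B = 246 + 0.82 × (55 − 246) = 246 + 0.82 × -191 = 89.38 → 89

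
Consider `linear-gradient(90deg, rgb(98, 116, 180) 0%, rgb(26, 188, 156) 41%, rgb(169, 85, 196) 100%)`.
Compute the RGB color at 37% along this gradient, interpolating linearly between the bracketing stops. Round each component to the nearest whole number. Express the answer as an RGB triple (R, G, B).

(33, 181, 158)

37% lies between the 0% and 41% stops, so the local fraction is t = (37 − 0)/(41 − 0) = 37/41 ≈ 0.9024.
R = 98 + 0.9024 × (26 − 98) = 33.027 → 33
G = 116 + 0.9024 × (188 − 116) = 180.973 → 181
B = 180 + 0.9024 × (156 − 180) = 158.342 → 158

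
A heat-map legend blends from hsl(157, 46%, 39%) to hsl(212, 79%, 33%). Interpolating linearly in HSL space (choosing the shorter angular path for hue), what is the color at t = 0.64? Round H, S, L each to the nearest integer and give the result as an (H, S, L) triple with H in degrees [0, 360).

Hue arc: Δh = 212 − 157 = 55° (|Δh| ≤ 180, already the shorter path).
H = 157 + 0.64 × (55) = 192.2 → 192°
S = 46 + 0.64 × (79 − 46) = 67.12 → 67%
L = 39 + 0.64 × (33 − 39) = 35.16 → 35%

(192, 67, 35)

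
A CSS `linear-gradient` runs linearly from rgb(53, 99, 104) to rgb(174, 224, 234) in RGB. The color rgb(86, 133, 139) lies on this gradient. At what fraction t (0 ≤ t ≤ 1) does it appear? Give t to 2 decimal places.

Invert the lerp on the B channel (largest span, 130): t = (139 − 104) / (234 − 104) = 35/130 = 0.26923.
Check on R: (86 − 53)/(174 − 53) = 0.2727 ✓

0.27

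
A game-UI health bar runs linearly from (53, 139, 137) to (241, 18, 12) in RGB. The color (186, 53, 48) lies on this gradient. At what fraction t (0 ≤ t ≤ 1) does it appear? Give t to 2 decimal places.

Invert the lerp on the R channel (largest span, 188): t = (186 − 53) / (241 − 53) = 133/188 = 0.70745.
Check on G: (53 − 139)/(18 − 139) = 0.7107 ✓

0.71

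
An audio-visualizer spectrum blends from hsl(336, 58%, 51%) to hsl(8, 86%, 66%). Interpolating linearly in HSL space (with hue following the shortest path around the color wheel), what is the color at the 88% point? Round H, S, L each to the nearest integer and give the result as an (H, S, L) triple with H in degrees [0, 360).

Hue: 8 − 336 = -328°, but |-328| > 180 so the shorter arc goes the other way: Δh = -328 + 360 = 32°.
H = 336 + 0.88 × (32) = 364.16 → 364 → 364 mod 360 = 4°
S = 58 + 0.88 × (86 − 58) = 82.64 → 83%
L = 51 + 0.88 × (66 − 51) = 64.2 → 64%

(4, 83, 64)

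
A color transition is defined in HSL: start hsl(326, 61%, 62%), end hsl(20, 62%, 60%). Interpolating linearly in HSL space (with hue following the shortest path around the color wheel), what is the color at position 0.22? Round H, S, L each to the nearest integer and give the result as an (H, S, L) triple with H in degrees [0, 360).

Hue: 20 − 326 = -306°, but |-306| > 180 so the shorter arc goes the other way: Δh = -306 + 360 = 54°.
H = 326 + 0.22 × (54) = 337.88 → 338°
S = 61 + 0.22 × (62 − 61) = 61.22 → 61%
L = 62 + 0.22 × (60 − 62) = 61.56 → 62%

(338, 61, 62)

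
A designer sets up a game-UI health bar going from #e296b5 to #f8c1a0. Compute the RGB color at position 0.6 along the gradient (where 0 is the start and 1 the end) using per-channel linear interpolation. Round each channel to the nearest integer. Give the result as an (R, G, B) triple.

(239, 176, 168)

#e296b5 → (226, 150, 181); #f8c1a0 → (248, 193, 160).
R = 226 + 0.6 × (248 − 226) = 226 + 0.6 × 22 = 239.2 → 239
G = 150 + 0.6 × (193 − 150) = 150 + 0.6 × 43 = 175.8 → 176
B = 181 + 0.6 × (160 − 181) = 181 + 0.6 × -21 = 168.4 → 168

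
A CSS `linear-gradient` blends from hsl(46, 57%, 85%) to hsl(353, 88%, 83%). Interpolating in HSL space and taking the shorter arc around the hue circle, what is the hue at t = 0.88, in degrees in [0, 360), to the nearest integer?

359

Hue: 353 − 46 = 307°, but |307| > 180 so the shorter arc goes the other way: Δh = 307 − 360 = -53°.
H = 46 + 0.88 × (-53) = -0.64 → -1 → -1 mod 360 = 359°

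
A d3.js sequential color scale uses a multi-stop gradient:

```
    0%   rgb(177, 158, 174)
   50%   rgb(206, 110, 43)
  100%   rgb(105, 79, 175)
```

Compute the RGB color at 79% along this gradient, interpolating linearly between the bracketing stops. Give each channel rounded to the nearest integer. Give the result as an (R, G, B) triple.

(147, 92, 120)

79% lies between the 50% and 100% stops, so the local fraction is t = (79 − 50)/(100 − 50) = 29/50 ≈ 0.58.
R = 206 + 0.58 × (105 − 206) = 147.42 → 147
G = 110 + 0.58 × (79 − 110) = 92.02 → 92
B = 43 + 0.58 × (175 − 43) = 119.56 → 120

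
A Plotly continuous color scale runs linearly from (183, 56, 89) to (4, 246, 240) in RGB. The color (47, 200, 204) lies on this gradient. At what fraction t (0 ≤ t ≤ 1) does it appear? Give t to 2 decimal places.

Invert the lerp on the G channel (largest span, 190): t = (200 − 56) / (246 − 56) = 144/190 = 0.75789.
Check on R: (47 − 183)/(4 − 183) = 0.7598 ✓

0.76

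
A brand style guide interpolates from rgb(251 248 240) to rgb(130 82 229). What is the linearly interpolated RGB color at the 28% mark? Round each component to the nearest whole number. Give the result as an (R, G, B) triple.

(217, 202, 237)

28% corresponds to t = 0.28.
R = 251 + 0.28 × (130 − 251) = 251 + 0.28 × -121 = 217.12 → 217
G = 248 + 0.28 × (82 − 248) = 248 + 0.28 × -166 = 201.52 → 202
B = 240 + 0.28 × (229 − 240) = 240 + 0.28 × -11 = 236.92 → 237
So the blended color is (217, 202, 237), about #d9caed.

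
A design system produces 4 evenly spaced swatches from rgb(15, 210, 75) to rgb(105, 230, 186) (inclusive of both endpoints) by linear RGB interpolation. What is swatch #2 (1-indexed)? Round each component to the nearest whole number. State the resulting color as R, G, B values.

(45, 217, 112)

With 4 swatches and endpoints inclusive, swatch 2 sits at t = (2 − 1)/(4 − 1) = 1/3 ≈ 0.3333.
R = 15 + 0.3333 × (105 − 15) = 44.997 → 45
G = 210 + 0.3333 × (230 − 210) = 216.666 → 217
B = 75 + 0.3333 × (186 − 75) = 111.996 → 112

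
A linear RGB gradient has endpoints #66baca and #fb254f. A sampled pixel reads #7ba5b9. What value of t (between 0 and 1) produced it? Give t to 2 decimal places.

0.14

Invert the lerp on the R channel (largest span, 149): t = (123 − 102) / (251 − 102) = 21/149 = 0.14094.
Check on G: (165 − 186)/(37 − 186) = 0.1409 ✓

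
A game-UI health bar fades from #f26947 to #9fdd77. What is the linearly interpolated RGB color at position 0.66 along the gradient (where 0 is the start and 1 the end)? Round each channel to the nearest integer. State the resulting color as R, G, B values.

#f26947 → (242, 105, 71); #9fdd77 → (159, 221, 119).
R = 242 + 0.66 × (159 − 242) = 242 + 0.66 × -83 = 187.22 → 187
G = 105 + 0.66 × (221 − 105) = 105 + 0.66 × 116 = 181.56 → 182
B = 71 + 0.66 × (119 − 71) = 71 + 0.66 × 48 = 102.68 → 103
So the blended color is (187, 182, 103), about #bbb667.

(187, 182, 103)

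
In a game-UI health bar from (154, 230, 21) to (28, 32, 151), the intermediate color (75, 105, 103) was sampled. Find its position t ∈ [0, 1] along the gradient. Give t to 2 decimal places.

0.63

Invert the lerp on the G channel (largest span, 198): t = (105 − 230) / (32 − 230) = -125/-198 = 0.63131.
Check on R: (75 − 154)/(28 − 154) = 0.627 ✓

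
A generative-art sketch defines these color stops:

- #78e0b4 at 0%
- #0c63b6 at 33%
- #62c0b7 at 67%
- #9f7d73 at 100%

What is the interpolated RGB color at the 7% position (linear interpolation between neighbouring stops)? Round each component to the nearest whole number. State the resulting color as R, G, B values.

(97, 197, 180)

7% lies between the 0% and 33% stops, so the local fraction is t = (7 − 0)/(33 − 0) = 7/33 ≈ 0.2121.
#78e0b4 → (120, 224, 180); #0c63b6 → (12, 99, 182).
R = 120 + 0.2121 × (12 − 120) = 97.093 → 97
G = 224 + 0.2121 × (99 − 224) = 197.488 → 197
B = 180 + 0.2121 × (182 − 180) = 180.424 → 180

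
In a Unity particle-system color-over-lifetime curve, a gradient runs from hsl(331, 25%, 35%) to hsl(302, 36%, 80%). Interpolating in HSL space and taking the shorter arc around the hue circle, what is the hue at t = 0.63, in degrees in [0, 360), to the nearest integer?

Hue arc: Δh = 302 − 331 = -29° (|Δh| ≤ 180, already the shorter path).
H = 331 + 0.63 × (-29) = 312.73 → 313°

313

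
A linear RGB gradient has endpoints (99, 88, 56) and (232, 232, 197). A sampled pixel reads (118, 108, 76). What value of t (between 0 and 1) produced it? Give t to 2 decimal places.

Invert the lerp on the G channel (largest span, 144): t = (108 − 88) / (232 − 88) = 20/144 = 0.13889.
Check on R: (118 − 99)/(232 − 99) = 0.1429 ✓

0.14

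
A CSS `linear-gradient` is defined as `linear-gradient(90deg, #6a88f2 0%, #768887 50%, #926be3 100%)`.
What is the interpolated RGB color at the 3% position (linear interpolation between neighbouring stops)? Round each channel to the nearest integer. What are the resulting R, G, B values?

3% lies between the 0% and 50% stops, so the local fraction is t = (3 − 0)/(50 − 0) = 3/50 ≈ 0.06.
#6a88f2 → (106, 136, 242); #768887 → (118, 136, 135).
R = 106 + 0.06 × (118 − 106) = 106.72 → 107
G = 136 + 0.06 × (136 − 136) = 136 → 136
B = 242 + 0.06 × (135 − 242) = 235.58 → 236

(107, 136, 236)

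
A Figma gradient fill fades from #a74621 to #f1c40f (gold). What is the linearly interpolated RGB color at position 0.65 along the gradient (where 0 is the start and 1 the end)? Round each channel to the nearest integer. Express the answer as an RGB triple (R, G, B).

#a74621 → (167, 70, 33); #f1c40f → (241, 196, 15).
R = 167 + 0.65 × (241 − 167) = 167 + 0.65 × 74 = 215.1 → 215
G = 70 + 0.65 × (196 − 70) = 70 + 0.65 × 126 = 151.9 → 152
B = 33 + 0.65 × (15 − 33) = 33 + 0.65 × -18 = 21.3 → 21

(215, 152, 21)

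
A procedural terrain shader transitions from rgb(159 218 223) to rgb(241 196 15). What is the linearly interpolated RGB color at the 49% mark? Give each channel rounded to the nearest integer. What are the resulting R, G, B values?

(199, 207, 121)

49% corresponds to t = 0.49.
R = 159 + 0.49 × (241 − 159) = 159 + 0.49 × 82 = 199.18 → 199
G = 218 + 0.49 × (196 − 218) = 218 + 0.49 × -22 = 207.22 → 207
B = 223 + 0.49 × (15 − 223) = 223 + 0.49 × -208 = 121.08 → 121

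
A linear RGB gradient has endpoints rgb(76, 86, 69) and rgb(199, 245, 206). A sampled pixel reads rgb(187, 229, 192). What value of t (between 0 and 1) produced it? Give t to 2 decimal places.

Invert the lerp on the G channel (largest span, 159): t = (229 − 86) / (245 − 86) = 143/159 = 0.89937.
Check on R: (187 − 76)/(199 − 76) = 0.9024 ✓

0.90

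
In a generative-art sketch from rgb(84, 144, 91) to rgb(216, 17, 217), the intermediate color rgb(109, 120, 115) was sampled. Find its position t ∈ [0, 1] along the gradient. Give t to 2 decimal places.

Invert the lerp on the R channel (largest span, 132): t = (109 − 84) / (216 − 84) = 25/132 = 0.18939.
Check on G: (120 − 144)/(17 − 144) = 0.189 ✓

0.19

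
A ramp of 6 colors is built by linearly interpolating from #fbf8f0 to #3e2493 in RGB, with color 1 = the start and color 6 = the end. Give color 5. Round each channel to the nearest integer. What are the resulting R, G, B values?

(100, 78, 166)

With 6 swatches and endpoints inclusive, swatch 5 sits at t = (5 − 1)/(6 − 1) = 4/5 ≈ 0.8.
#fbf8f0 → (251, 248, 240); #3e2493 → (62, 36, 147).
R = 251 + 0.8 × (62 − 251) = 99.8 → 100
G = 248 + 0.8 × (36 − 248) = 78.4 → 78
B = 240 + 0.8 × (147 − 240) = 165.6 → 166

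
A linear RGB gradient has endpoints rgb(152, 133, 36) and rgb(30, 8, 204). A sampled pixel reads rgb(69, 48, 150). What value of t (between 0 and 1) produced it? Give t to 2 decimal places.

0.68

Invert the lerp on the B channel (largest span, 168): t = (150 − 36) / (204 − 36) = 114/168 = 0.67857.
Check on R: (69 − 152)/(30 − 152) = 0.6803 ✓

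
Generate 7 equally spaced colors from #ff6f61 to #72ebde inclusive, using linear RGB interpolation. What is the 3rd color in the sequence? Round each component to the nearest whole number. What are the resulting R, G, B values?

With 7 swatches and endpoints inclusive, swatch 3 sits at t = (3 − 1)/(7 − 1) = 2/6 ≈ 0.3333.
#ff6f61 → (255, 111, 97); #72ebde → (114, 235, 222).
R = 255 + 0.3333 × (114 − 255) = 208.005 → 208
G = 111 + 0.3333 × (235 − 111) = 152.329 → 152
B = 97 + 0.3333 × (222 − 97) = 138.662 → 139

(208, 152, 139)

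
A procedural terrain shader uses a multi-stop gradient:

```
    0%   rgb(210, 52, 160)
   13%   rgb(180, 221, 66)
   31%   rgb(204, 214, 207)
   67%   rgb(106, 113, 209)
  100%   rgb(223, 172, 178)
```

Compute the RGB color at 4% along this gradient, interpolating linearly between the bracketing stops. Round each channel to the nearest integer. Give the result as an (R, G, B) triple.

(201, 104, 131)

4% lies between the 0% and 13% stops, so the local fraction is t = (4 − 0)/(13 − 0) = 4/13 ≈ 0.3077.
R = 210 + 0.3077 × (180 − 210) = 200.769 → 201
G = 52 + 0.3077 × (221 − 52) = 104.001 → 104
B = 160 + 0.3077 × (66 − 160) = 131.076 → 131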